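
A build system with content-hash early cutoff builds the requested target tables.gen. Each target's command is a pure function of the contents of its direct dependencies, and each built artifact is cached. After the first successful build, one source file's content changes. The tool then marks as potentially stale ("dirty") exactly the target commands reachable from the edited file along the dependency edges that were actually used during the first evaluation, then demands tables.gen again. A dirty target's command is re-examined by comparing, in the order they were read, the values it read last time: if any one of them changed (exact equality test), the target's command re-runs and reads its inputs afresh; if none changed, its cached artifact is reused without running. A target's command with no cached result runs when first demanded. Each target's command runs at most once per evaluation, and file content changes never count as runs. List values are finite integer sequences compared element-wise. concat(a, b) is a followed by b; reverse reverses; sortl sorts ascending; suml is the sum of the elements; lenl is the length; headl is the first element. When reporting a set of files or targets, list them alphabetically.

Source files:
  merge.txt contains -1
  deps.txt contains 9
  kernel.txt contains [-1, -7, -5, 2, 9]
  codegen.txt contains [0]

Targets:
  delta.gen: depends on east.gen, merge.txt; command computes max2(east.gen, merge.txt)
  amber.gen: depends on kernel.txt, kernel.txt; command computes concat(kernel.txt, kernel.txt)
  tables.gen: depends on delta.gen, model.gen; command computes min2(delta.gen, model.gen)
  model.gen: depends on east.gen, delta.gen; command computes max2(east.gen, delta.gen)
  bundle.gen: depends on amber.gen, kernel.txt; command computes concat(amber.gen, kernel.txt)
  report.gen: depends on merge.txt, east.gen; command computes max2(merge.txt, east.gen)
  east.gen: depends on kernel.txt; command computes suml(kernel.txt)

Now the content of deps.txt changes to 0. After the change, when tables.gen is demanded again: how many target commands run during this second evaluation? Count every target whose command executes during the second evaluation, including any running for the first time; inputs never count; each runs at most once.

First evaluation (everything demanded from the output):
  east.gen = suml([-1, -7, -5, 2, 9]) = -2
  delta.gen = max2(-2, -1) = -1
  model.gen = max2(-2, -1) = -1
  tables.gen = min2(-1, -1) = -1

Propagation after the edit:
  deps.txt feeds no computation that the output demands — nothing is marked dirty and nothing runs.

Key observation: deps.txt is never demanded by the output, so the edit triggers no recomputation at all.

Target commands that run: none — 0 in total.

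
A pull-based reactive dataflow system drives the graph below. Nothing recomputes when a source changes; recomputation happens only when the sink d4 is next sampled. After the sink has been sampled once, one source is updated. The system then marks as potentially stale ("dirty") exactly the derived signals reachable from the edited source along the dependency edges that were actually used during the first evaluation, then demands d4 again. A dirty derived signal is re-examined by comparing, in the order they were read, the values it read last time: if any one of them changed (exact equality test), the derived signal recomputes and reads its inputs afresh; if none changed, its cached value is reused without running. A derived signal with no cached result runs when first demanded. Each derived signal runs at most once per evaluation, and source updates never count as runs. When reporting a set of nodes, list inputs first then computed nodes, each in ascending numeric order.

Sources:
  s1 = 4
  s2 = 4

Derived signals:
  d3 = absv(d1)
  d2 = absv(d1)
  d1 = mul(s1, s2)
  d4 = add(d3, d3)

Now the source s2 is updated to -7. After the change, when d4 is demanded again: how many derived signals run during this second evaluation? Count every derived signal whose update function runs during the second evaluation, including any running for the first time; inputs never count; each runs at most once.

First evaluation (everything demanded from the output):
  d1 = mul(4, 4) = 16
  d3 = absv(16) = 16
  d4 = add(16, 16) = 32

Propagation after the edit:
  d1: runs — s2 4->-7; result -28.
  d3: runs — d1 16->-28; result 28.
  d4: runs — d3 16->28; d3 16->28; result 56.

Derived signals that run: d1, d3, d4 — 3 in total.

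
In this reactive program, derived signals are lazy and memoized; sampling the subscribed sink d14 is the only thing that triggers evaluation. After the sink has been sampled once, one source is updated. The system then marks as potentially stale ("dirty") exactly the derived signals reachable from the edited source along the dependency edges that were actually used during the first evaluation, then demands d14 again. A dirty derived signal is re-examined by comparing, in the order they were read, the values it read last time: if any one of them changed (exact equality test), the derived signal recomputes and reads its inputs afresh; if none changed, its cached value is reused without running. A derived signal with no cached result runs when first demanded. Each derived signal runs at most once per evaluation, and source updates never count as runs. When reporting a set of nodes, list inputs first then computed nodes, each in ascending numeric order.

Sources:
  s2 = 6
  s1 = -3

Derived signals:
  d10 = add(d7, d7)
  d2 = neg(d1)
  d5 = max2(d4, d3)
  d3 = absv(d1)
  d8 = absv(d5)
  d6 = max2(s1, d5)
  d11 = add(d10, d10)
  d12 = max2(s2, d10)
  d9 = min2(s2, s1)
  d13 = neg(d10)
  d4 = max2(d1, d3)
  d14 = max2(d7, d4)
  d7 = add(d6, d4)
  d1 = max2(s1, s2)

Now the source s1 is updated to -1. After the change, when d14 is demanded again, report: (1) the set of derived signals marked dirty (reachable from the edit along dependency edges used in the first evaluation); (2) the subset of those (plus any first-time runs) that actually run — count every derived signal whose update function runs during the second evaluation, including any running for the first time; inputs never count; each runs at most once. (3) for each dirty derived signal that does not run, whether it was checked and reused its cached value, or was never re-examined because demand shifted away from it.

First demand of the output computes:
  d1 = max2(-3, 6) = 6
  d3 = absv(6) = 6
  d4 = max2(6, 6) = 6
  d5 = max2(6, 6) = 6
  d6 = max2(-3, 6) = 6
  d7 = add(6, 6) = 12
  d14 = max2(12, 6) = 12

After the edit, cleaning proceeds:
  d1: a read changed (s1 -3->-1) — executes, giving 6 — identical to its old value.
  d3: dirty, but its reads are unchanged (d1 unchanged); cached 6 stands.
  d4: dirty, but its reads are unchanged (d1 unchanged, d3 unchanged); cached 6 stands.
  d5: dirty, but its reads are unchanged (d4 unchanged, d3 unchanged); cached 6 stands.
  d6: a read changed (s1 -3->-1) — executes, giving 6 — identical to its old value.
  d7: dirty, but its reads are unchanged (d6 unchanged, d4 unchanged); cached 12 stands.
  d14: dirty, but its reads are unchanged (d7 unchanged, d4 unchanged); cached 12 stands.

Note where the cutoff bites: d3 is checked, finds nothing changed, and keeps its cache.

The edit dirties: d1, d3, d4, d5, d6, d7, d14.
2 derived signals run: d1, d6.
Cache hits after checking: d3, d4, d5, d7, d14.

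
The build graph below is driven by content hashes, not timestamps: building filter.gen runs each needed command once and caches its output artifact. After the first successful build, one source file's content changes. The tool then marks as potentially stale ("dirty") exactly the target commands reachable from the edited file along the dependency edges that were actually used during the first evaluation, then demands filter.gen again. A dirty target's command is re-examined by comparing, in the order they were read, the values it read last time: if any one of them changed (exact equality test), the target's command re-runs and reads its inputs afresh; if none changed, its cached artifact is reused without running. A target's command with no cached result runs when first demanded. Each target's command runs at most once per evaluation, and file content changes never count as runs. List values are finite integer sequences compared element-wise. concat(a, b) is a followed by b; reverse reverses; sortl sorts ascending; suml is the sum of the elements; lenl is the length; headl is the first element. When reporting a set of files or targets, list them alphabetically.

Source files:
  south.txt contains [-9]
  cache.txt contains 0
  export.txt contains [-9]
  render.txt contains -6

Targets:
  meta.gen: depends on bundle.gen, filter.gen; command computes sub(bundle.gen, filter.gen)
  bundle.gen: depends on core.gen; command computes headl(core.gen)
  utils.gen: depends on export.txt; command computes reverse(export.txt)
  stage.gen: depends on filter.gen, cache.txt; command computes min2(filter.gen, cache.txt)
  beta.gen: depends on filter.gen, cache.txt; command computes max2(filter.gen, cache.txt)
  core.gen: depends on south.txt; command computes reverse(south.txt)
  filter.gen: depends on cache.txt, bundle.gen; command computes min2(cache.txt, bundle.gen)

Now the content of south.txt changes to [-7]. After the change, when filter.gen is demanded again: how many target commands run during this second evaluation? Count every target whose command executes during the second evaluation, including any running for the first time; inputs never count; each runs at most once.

Initial pass — values computed on the first demand:
  core.gen = reverse([-9]) = [-9]
  bundle.gen = headl([-9]) = -9
  filter.gen = min2(0, -9) = -9

Second demand — change propagation:
  core.gen: re-runs because south.txt [-9]->[-7]; new result [-7].
  bundle.gen: re-runs because core.gen [-9]->[-7]; new result -7.
  filter.gen: re-runs because bundle.gen -9->-7; new result -7.

Run set: bundle.gen, core.gen, filter.gen (3 run).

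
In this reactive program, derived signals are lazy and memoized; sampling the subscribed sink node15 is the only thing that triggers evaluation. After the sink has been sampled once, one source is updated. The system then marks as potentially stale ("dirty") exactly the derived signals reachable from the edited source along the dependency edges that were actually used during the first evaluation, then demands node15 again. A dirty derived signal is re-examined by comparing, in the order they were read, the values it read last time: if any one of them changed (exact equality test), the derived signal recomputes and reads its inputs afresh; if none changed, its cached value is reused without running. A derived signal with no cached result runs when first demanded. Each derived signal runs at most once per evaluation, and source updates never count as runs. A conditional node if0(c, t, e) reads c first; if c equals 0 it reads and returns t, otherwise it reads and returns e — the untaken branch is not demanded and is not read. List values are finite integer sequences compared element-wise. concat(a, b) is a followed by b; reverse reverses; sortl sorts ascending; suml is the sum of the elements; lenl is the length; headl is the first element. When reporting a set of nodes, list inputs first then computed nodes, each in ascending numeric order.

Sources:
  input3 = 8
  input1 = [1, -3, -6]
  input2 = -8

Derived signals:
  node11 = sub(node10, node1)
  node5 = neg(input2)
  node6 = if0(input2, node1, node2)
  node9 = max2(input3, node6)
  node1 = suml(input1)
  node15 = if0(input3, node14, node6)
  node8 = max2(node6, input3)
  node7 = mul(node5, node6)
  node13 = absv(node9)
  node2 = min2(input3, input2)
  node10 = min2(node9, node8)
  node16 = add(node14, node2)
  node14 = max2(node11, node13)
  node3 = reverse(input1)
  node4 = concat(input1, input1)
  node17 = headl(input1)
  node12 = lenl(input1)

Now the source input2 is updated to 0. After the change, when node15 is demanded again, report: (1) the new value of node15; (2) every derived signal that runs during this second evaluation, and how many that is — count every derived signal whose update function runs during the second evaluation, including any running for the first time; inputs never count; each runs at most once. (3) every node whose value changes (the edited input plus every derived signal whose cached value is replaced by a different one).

Demanding node15 again yields -8.
2 derived signals run: node1, node6.
The nodes whose values change: input2.
Note the branch switch — demand abandons node2, which is never re-examined.

First demand of the output computes:
  node2 = min2(8, -8) = -8
  node6 = if0(input2=-8 -> else branch node2) = -8
  node15 = if0(input3=8 -> else branch node6) = -8

After the edit, cleaning proceeds:
  node1: had never run; runs now, result -8.
  node2: stays stale; no demand reaches it after the flip.
  node6: a read changed (input2 -8->0) — executes, giving -8 — identical to its old value.
  node15: dirty, but its reads are unchanged (input3 unchanged, node6 unchanged); cached -8 stands.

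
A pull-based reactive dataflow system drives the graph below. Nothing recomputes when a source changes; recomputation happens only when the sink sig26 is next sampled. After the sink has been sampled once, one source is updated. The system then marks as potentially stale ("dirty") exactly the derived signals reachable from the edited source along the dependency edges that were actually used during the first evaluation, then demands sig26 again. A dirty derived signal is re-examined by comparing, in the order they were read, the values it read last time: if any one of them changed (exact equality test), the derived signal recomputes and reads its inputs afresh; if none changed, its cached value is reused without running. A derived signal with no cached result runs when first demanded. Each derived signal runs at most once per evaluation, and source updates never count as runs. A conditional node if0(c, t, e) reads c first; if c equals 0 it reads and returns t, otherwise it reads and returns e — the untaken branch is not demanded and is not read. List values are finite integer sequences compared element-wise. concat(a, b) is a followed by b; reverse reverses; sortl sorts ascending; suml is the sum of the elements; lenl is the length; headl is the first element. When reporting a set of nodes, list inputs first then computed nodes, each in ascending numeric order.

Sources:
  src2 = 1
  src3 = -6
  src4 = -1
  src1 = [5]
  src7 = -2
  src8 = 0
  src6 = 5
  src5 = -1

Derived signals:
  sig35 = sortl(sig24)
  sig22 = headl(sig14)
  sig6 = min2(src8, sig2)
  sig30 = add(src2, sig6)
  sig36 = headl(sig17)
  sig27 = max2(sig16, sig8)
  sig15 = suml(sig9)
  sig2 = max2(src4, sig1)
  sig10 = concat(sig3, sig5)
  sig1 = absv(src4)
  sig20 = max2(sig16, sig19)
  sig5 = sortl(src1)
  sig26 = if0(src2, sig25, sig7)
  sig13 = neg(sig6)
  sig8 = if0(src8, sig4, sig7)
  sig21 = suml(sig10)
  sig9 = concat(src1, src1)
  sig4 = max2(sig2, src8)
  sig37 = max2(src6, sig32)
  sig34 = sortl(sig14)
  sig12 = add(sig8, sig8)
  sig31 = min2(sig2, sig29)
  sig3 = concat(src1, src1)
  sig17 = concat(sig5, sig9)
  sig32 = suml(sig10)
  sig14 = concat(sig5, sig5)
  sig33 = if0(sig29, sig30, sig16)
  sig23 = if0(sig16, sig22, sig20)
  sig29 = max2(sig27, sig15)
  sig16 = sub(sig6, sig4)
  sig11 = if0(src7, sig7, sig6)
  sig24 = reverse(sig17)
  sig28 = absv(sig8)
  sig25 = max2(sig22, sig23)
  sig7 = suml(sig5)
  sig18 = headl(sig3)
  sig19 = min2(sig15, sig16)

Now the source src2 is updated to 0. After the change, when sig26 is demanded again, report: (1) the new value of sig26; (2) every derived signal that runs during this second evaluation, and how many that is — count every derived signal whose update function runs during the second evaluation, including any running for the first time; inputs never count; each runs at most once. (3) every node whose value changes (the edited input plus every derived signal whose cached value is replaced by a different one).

First evaluation (everything demanded from the output):
  sig5 = sortl([5]) = [5]
  sig7 = suml([5]) = 5
  sig26 = if0(src2=1 -> else branch sig7) = 5

Propagation after the edit:
  sig1: demanded for the first time — runs, produces 1.
  sig2: demanded for the first time — runs, produces 1.
  sig4: demanded for the first time — runs, produces 1.
  sig6: demanded for the first time — runs, produces 0.
  sig9: demanded for the first time — runs, produces [5, 5].
  sig14: demanded for the first time — runs, produces [5, 5].
  sig15: demanded for the first time — runs, produces 10.
  sig16: demanded for the first time — runs, produces -1.
  sig19: demanded for the first time — runs, produces -1.
  sig20: demanded for the first time — runs, produces -1.
  sig22: demanded for the first time — runs, produces 5.
  sig23: demanded for the first time — runs, produces -1.
  sig25: demanded for the first time — runs, produces 5.
  sig26: runs — src2 1->0; result 5 (same value as before).

Key observation: a condition flipped, so demand reaches new nodes — sig1, sig2, sig4, sig6, sig9, sig14, sig15, sig16, sig19, sig20, sig22, sig23, sig25 run for the first time.

New value of sig26: 5.
Derived signals that run: sig1, sig2, sig4, sig6, sig9, sig14, sig15, sig16, sig19, sig20, sig22, sig23, sig25, sig26 — 14 in total.
Values that change: src2.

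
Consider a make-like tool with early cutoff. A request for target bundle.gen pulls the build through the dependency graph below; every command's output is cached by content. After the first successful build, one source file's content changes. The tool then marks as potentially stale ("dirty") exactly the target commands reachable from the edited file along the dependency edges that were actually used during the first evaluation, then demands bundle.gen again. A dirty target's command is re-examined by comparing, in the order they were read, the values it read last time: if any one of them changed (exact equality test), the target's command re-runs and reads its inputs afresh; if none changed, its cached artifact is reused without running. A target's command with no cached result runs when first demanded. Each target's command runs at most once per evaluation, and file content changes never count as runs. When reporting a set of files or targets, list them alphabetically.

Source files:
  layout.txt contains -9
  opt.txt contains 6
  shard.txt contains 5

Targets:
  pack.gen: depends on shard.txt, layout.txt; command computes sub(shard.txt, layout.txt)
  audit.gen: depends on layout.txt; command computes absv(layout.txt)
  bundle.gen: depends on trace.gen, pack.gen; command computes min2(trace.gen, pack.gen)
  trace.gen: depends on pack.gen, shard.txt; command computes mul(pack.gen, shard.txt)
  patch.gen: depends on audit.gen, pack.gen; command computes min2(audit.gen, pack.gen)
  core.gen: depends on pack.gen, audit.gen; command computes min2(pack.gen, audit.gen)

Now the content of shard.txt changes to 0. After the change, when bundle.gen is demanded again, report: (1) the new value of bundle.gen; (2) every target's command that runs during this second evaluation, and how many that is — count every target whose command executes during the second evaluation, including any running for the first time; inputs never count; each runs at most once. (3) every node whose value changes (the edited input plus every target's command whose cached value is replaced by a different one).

Demanding bundle.gen again yields 0.
3 target commands run: bundle.gen, pack.gen, trace.gen.
The nodes whose values change: bundle.gen, pack.gen, shard.txt, trace.gen.

First demand of the output computes:
  pack.gen = sub(5, -9) = 14
  trace.gen = mul(14, 5) = 70
  bundle.gen = min2(70, 14) = 14

After the edit, cleaning proceeds:
  pack.gen: a read changed (shard.txt 5->0) — executes, giving 9.
  trace.gen: a read changed (pack.gen 14->9; shard.txt 5->0) — executes, giving 0.
  bundle.gen: a read changed (trace.gen 70->0; pack.gen 14->9) — executes, giving 0.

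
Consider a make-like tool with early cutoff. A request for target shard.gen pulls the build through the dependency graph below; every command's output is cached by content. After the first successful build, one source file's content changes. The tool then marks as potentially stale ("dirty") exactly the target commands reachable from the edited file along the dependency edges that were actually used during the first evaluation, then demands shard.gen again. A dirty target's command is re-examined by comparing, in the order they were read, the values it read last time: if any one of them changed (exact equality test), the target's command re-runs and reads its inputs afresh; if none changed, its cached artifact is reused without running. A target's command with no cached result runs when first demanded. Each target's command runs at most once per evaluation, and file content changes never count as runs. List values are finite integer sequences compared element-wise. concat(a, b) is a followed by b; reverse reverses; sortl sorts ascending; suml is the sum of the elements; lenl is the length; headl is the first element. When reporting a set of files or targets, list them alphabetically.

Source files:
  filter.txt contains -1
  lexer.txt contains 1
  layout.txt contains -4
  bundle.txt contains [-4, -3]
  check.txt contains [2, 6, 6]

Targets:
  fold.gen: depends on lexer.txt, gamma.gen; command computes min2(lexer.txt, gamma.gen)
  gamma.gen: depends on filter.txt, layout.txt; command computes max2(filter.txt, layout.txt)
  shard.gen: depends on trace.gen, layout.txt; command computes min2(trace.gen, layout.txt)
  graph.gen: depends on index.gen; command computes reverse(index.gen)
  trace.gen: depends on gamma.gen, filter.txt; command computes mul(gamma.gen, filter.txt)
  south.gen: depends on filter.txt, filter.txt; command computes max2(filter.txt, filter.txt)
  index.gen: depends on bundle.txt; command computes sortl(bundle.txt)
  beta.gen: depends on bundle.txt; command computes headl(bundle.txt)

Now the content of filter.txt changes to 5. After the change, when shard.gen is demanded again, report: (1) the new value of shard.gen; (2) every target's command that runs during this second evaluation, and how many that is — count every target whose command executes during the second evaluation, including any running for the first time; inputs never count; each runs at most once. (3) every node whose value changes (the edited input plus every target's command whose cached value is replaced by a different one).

Demanding shard.gen again yields -4.
3 target commands run: gamma.gen, shard.gen, trace.gen.
The nodes whose values change: filter.txt, gamma.gen, trace.gen.

First demand of the output computes:
  gamma.gen = max2(-1, -4) = -1
  trace.gen = mul(-1, -1) = 1
  shard.gen = min2(1, -4) = -4

After the edit, cleaning proceeds:
  gamma.gen: a read changed (filter.txt -1->5) — executes, giving 5.
  trace.gen: a read changed (gamma.gen -1->5; filter.txt -1->5) — executes, giving 25.
  shard.gen: a read changed (trace.gen 1->25) — executes, giving -4 — identical to its old value.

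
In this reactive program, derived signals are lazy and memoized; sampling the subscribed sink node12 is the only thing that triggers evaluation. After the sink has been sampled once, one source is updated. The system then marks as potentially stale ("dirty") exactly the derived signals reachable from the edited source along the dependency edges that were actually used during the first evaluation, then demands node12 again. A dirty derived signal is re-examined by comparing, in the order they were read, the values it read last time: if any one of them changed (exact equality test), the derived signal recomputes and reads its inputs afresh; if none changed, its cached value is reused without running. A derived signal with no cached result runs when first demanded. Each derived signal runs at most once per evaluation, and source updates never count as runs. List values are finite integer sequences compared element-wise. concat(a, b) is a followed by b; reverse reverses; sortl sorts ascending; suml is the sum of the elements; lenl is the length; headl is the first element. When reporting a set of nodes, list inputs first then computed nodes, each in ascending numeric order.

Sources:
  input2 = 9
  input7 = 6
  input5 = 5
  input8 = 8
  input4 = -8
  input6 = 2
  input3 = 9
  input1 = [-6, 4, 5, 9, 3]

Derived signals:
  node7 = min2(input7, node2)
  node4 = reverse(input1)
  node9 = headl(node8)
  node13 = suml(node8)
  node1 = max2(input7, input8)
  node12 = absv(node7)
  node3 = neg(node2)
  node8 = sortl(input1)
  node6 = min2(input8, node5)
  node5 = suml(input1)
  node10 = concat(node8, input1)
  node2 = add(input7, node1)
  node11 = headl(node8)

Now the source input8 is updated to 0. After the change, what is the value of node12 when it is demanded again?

Demanding node12 again yields 6.
Note the absorption at node7: it re-runs yet its value is the same, leaving the output's value untouched.

First demand of the output computes:
  node1 = max2(6, 8) = 8
  node2 = add(6, 8) = 14
  node7 = min2(6, 14) = 6
  node12 = absv(6) = 6

After the edit, cleaning proceeds:
  node1: a read changed (input8 8->0) — executes, giving 6.
  node2: a read changed (node1 8->6) — executes, giving 12.
  node7: a read changed (node2 14->12) — executes, giving 6 — identical to its old value.
  node12: dirty, but its reads are unchanged (node7 unchanged); cached 6 stands.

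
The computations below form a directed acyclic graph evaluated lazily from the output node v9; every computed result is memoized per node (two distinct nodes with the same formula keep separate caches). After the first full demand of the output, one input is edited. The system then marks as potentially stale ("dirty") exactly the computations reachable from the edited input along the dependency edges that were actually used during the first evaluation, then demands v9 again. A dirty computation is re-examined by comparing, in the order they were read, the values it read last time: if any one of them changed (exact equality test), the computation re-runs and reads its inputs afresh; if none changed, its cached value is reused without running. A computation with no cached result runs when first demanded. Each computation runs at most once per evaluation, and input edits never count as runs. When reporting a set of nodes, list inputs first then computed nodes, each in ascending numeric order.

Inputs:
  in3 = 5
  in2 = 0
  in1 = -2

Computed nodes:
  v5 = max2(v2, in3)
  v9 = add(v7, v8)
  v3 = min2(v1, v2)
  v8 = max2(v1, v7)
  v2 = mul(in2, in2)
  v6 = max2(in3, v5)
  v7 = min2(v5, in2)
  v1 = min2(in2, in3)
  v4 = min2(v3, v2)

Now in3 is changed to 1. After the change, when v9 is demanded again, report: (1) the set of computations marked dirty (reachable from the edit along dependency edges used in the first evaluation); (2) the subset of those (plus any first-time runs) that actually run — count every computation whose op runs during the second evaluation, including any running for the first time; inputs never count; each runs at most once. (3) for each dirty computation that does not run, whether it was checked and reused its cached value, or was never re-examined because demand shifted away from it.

First demand of the output computes:
  v1 = min2(0, 5) = 0
  v2 = mul(0, 0) = 0
  v5 = max2(0, 5) = 5
  v7 = min2(5, 0) = 0
  v8 = max2(0, 0) = 0
  v9 = add(0, 0) = 0

After the edit, cleaning proceeds:
  v1: a read changed (in3 5->1) — executes, giving 0 — identical to its old value.
  v5: a read changed (in3 5->1) — executes, giving 1.
  v7: a read changed (v5 5->1) — executes, giving 0 — identical to its old value.
  v8: dirty, but its reads are unchanged (v1 unchanged, v7 unchanged); cached 0 stands.
  v9: dirty, but its reads are unchanged (v7 unchanged, v8 unchanged); cached 0 stands.

Note where the cutoff bites: v8 is checked, finds nothing changed, and keeps its cache.

The edit dirties: v1, v5, v7, v8, v9.
3 computations run: v1, v5, v7.
Cache hits after checking: v8, v9.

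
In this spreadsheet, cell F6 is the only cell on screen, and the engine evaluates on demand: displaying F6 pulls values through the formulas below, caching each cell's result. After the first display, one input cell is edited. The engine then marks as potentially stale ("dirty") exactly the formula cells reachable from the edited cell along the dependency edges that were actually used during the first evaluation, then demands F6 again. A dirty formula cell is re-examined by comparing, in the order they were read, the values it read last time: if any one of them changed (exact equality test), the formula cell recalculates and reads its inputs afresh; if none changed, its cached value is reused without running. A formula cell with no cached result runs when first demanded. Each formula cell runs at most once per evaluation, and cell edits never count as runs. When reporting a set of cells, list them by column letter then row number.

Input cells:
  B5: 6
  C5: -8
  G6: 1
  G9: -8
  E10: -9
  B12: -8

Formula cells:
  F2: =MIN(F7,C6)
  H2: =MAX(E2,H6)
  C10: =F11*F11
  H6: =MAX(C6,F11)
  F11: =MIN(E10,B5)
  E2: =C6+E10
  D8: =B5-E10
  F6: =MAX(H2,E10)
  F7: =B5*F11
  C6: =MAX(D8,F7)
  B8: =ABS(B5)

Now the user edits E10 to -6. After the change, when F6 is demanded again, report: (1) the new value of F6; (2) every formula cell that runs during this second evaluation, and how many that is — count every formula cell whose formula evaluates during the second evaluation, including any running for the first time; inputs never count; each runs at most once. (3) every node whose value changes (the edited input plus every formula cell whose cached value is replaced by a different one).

Initial pass — values computed on the first demand:
  D8 = 6 - -9 = 15
  F11 = MIN(-9, 6) = -9
  F7 = 6 * -9 = -54
  C6 = MAX(15, -54) = 15
  E2 = 15 + -9 = 6
  H6 = MAX(15, -9) = 15
  H2 = MAX(6, 15) = 15
  F6 = MAX(15, -9) = 15

Second demand — change propagation:
  D8: re-runs because E10 -9->-6; new result 12.
  F11: re-runs because E10 -9->-6; new result -6.
  F7: re-runs because F11 -9->-6; new result -36.
  C6: re-runs because D8 15->12; F7 -54->-36; new result 12.
  E2: re-runs because C6 15->12; E10 -9->-6; new result 6 (unchanged).
  H6: re-runs because C6 15->12; F11 -9->-6; new result 12.
  H2: re-runs because H6 15->12; new result 12.
  F6: re-runs because H2 15->12; E10 -9->-6; new result 12.

F6 now evaluates to 12.
Run set: C6, D8, E2, F6, F7, F11, H2, H6 (8 run).
Changed values: C6, D8, E10, F6, F7, F11, H2, H6.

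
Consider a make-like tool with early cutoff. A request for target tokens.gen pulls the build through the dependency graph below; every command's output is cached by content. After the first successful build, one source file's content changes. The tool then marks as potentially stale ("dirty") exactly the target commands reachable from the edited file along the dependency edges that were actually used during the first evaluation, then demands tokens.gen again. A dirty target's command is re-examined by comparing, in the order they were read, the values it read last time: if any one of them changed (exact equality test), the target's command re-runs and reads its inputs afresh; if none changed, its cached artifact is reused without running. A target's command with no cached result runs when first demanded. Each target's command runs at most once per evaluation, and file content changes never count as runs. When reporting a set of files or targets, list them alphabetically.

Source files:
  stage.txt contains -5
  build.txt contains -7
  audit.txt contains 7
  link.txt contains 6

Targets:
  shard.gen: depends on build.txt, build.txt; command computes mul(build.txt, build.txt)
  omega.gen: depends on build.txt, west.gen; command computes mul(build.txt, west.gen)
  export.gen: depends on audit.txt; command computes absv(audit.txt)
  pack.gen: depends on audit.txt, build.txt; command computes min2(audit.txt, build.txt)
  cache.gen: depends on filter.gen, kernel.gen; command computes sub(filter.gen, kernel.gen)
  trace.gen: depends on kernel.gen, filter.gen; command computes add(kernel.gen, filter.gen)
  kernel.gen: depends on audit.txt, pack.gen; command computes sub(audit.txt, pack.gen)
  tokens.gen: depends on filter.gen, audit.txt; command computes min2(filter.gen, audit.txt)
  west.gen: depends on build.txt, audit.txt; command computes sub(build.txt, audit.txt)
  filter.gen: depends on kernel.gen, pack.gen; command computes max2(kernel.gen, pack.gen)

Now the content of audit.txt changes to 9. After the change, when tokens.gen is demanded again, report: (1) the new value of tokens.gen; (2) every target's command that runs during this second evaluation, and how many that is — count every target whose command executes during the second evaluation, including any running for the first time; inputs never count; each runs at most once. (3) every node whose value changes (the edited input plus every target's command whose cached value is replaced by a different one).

Demanding tokens.gen again yields 9.
4 target commands run: filter.gen, kernel.gen, pack.gen, tokens.gen.
The nodes whose values change: audit.txt, filter.gen, kernel.gen, tokens.gen.

First demand of the output computes:
  pack.gen = min2(7, -7) = -7
  kernel.gen = sub(7, -7) = 14
  filter.gen = max2(14, -7) = 14
  tokens.gen = min2(14, 7) = 7

After the edit, cleaning proceeds:
  pack.gen: a read changed (audit.txt 7->9) — executes, giving -7 — identical to its old value.
  kernel.gen: a read changed (audit.txt 7->9) — executes, giving 16.
  filter.gen: a read changed (kernel.gen 14->16) — executes, giving 16.
  tokens.gen: a read changed (filter.gen 14->16; audit.txt 7->9) — executes, giving 9.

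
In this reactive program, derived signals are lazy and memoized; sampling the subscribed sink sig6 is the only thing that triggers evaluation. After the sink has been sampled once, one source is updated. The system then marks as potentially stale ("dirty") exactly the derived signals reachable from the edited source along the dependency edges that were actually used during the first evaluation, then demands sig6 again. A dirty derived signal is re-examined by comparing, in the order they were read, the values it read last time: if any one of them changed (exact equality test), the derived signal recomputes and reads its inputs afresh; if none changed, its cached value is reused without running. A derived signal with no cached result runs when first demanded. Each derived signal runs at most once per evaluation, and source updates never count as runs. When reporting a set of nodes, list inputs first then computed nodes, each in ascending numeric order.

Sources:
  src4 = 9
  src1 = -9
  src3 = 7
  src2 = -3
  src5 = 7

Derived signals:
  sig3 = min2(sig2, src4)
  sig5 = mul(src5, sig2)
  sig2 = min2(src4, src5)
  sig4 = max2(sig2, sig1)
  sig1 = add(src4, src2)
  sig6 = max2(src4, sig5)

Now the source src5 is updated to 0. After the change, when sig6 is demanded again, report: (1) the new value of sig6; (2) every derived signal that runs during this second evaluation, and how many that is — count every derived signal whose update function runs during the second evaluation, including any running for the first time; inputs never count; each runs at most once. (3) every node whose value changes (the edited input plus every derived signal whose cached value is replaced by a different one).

Demanding sig6 again yields 9.
3 derived signals run: sig2, sig5, sig6.
The nodes whose values change: src5, sig2, sig5, sig6.

First demand of the output computes:
  sig2 = min2(9, 7) = 7
  sig5 = mul(7, 7) = 49
  sig6 = max2(9, 49) = 49

After the edit, cleaning proceeds:
  sig2: a read changed (src5 7->0) — executes, giving 0.
  sig5: a read changed (src5 7->0; sig2 7->0) — executes, giving 0.
  sig6: a read changed (sig5 49->0) — executes, giving 9.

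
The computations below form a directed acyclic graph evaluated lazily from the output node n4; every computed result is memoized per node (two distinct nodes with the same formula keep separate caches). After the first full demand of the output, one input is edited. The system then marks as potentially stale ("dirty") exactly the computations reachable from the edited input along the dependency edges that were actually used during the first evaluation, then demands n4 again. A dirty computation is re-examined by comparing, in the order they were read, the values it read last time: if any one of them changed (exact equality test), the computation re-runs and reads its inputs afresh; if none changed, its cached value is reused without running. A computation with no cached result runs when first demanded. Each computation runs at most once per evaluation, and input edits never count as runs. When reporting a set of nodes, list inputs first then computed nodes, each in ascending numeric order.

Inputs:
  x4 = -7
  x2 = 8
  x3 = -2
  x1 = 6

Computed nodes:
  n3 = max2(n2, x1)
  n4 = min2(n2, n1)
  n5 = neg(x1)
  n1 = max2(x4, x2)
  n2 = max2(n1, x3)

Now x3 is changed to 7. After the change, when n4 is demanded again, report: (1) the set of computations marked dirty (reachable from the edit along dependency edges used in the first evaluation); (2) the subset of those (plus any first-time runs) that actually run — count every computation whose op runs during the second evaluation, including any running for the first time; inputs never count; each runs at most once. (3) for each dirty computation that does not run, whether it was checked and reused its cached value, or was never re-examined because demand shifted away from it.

First demand of the output computes:
  n1 = max2(-7, 8) = 8
  n2 = max2(8, -2) = 8
  n4 = min2(8, 8) = 8

After the edit, cleaning proceeds:
  n2: a read changed (x3 -2->7) — executes, giving 8 — identical to its old value.
  n4: dirty, but its reads are unchanged (n2 unchanged, n1 unchanged); cached 8 stands.

Note the absorption at n2: it re-runs yet its value is the same, leaving the output's value untouched.

The edit dirties: n2, n4.
1 computations run: n2.
Cache hits after checking: n4.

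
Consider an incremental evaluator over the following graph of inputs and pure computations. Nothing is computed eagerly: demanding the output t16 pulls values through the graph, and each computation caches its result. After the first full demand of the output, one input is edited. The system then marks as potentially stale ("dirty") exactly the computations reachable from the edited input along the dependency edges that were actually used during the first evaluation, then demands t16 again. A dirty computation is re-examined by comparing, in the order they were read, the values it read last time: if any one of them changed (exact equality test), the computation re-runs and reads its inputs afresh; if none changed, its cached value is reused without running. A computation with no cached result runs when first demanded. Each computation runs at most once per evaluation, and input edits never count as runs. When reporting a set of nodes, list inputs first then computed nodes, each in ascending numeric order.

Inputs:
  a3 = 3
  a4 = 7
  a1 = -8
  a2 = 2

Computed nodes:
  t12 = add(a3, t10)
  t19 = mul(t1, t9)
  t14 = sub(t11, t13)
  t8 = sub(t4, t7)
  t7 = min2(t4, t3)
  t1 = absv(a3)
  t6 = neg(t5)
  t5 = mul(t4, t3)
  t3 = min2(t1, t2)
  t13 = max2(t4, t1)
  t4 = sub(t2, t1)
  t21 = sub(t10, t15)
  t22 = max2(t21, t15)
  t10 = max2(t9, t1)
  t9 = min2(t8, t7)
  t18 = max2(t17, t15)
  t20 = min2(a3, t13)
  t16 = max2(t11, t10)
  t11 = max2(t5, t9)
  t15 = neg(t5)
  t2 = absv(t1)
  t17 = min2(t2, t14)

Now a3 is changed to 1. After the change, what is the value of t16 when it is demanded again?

Initial pass — values computed on the first demand:
  t1 = absv(3) = 3
  t2 = absv(3) = 3
  t3 = min2(3, 3) = 3
  t4 = sub(3, 3) = 0
  t5 = mul(0, 3) = 0
  t7 = min2(0, 3) = 0
  t8 = sub(0, 0) = 0
  t9 = min2(0, 0) = 0
  t10 = max2(0, 3) = 3
  t11 = max2(0, 0) = 0
  t16 = max2(0, 3) = 3

Second demand — change propagation:
  t1: re-runs because a3 3->1; new result 1.
  t2: re-runs because t1 3->1; new result 1.
  t3: re-runs because t1 3->1; t2 3->1; new result 1.
  t4: re-runs because t2 3->1; t1 3->1; new result 0 (unchanged).
  t5: re-runs because t3 3->1; new result 0 (unchanged).
  t7: re-runs because t3 3->1; new result 0 (unchanged).
  t8: re-examined; everything it read last time is the same (t4 unchanged, t7 unchanged) — cache 0 kept, no run.
  t9: re-examined; everything it read last time is the same (t8 unchanged, t7 unchanged) — cache 0 kept, no run.
  t10: re-runs because t1 3->1; new result 1.
  t11: re-examined; everything it read last time is the same (t5 unchanged, t9 unchanged) — cache 0 kept, no run.
  t16: re-runs because t10 3->1; new result 1.

The important point: at t8 every value read last time is unchanged, so the dirty flag clears without a run.

t16 now evaluates to 1.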